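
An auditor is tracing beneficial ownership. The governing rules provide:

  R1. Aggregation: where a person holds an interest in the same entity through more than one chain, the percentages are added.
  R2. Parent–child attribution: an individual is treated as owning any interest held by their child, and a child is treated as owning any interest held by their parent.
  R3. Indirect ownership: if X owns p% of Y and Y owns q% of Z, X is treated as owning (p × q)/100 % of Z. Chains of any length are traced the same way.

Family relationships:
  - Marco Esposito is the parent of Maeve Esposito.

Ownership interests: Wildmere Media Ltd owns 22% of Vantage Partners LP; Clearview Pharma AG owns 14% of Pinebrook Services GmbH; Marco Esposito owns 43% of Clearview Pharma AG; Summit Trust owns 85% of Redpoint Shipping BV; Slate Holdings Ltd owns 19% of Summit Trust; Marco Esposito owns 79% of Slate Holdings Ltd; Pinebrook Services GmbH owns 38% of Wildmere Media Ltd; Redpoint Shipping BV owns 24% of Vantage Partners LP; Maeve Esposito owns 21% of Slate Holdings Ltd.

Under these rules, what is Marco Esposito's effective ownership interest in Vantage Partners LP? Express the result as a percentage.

By parent–child attribution (R2), Marco Esposito is treated as also owning Maeve Esposito's interest in Slate Holdings Ltd, giving 79% + 21% = 100%.
Chain via Clearview Pharma AG → Pinebrook Services GmbH → Wildmere Media Ltd (R3): 43% × 14% × 38% × 22% = 0.503272% of Vantage Partners LP.
Chain via Slate Holdings Ltd → Summit Trust → Redpoint Shipping BV (R3): 100% × 19% × 85% × 24% = 3.876% of Vantage Partners LP.
Aggregating (R1): 0.503272% + 3.876% = 4.379272%.

4.379272%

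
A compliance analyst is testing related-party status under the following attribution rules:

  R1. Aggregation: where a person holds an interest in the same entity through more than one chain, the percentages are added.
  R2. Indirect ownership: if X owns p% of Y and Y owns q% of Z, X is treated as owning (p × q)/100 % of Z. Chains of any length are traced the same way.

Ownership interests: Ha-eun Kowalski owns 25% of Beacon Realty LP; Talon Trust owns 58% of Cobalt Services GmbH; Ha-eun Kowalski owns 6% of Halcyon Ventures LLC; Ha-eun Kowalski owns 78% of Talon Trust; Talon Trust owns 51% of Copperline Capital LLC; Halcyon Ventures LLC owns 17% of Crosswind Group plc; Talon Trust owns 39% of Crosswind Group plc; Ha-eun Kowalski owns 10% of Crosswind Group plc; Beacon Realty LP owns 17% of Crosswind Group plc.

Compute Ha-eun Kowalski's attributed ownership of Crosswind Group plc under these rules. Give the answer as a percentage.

Chain via Talon Trust (R2): 78% × 39% = 30.42% of Crosswind Group plc.
Chain via Halcyon Ventures LLC (R2): 6% × 17% = 1.02% of Crosswind Group plc.
Chain via Beacon Realty LP (R2): 25% × 17% = 4.25% of Crosswind Group plc.
Direct interest in Crosswind Group plc: 10%.
Aggregating (R1): 30.42% + 1.02% + 4.25% + 10% = 45.69%.

45.69%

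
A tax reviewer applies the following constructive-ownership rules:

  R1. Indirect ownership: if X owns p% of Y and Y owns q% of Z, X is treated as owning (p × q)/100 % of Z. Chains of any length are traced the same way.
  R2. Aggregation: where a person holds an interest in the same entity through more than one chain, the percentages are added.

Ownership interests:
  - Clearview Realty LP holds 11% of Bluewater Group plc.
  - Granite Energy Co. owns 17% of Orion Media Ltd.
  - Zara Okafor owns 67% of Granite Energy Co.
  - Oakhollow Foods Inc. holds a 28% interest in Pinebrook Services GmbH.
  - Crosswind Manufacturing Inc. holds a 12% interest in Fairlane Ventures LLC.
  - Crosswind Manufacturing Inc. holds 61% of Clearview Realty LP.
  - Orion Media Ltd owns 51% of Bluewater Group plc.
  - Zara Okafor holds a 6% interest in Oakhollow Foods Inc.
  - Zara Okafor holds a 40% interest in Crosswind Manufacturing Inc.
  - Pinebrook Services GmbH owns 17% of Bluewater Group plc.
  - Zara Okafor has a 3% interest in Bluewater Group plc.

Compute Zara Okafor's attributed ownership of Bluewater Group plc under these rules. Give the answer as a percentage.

Chain via Oakhollow Foods Inc. → Pinebrook Services GmbH (R1): 6% × 28% × 17% = 0.2856% of Bluewater Group plc.
Chain via Crosswind Manufacturing Inc. → Clearview Realty LP (R1): 40% × 61% × 11% = 2.684% of Bluewater Group plc.
Chain via Granite Energy Co. → Orion Media Ltd (R1): 67% × 17% × 51% = 5.8089% of Bluewater Group plc.
Direct interest in Bluewater Group plc: 3%.
Aggregating (R2): 0.2856% + 2.684% + 5.8089% + 3% = 11.7785%.

11.7785%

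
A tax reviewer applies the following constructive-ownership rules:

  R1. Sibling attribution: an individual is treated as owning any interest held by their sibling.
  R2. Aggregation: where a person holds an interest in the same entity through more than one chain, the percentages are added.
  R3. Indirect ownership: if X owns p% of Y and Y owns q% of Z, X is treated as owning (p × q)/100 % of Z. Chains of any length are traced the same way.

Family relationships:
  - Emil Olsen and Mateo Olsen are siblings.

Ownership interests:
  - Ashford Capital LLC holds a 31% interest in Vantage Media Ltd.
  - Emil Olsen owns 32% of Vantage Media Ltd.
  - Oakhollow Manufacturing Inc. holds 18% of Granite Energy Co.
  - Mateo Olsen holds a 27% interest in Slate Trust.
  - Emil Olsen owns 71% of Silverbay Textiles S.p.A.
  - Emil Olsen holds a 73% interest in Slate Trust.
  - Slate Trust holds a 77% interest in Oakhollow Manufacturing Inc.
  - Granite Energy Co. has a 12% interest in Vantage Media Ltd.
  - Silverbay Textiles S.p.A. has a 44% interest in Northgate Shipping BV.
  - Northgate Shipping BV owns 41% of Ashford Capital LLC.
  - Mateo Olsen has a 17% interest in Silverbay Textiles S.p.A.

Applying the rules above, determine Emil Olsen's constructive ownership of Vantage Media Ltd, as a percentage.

38.584512%

By sibling attribution (R1), Emil Olsen is treated as also owning Mateo Olsen's interest in Silverbay Textiles S.p.A, giving 71% + 17% = 88%.
By sibling attribution (R1), Emil Olsen is treated as also owning Mateo Olsen's interest in Slate Trust, giving 73% + 27% = 100%.
Chain via Silverbay Textiles S.p.A. → Northgate Shipping BV → Ashford Capital LLC (R3): 88% × 44% × 41% × 31% = 4.921312% of Vantage Media Ltd.
Chain via Slate Trust → Oakhollow Manufacturing Inc. → Granite Energy Co. (R3): 100% × 77% × 18% × 12% = 1.6632% of Vantage Media Ltd.
Direct interest in Vantage Media Ltd: 32%.
Aggregating (R2): 4.921312% + 1.6632% + 32% = 38.584512%.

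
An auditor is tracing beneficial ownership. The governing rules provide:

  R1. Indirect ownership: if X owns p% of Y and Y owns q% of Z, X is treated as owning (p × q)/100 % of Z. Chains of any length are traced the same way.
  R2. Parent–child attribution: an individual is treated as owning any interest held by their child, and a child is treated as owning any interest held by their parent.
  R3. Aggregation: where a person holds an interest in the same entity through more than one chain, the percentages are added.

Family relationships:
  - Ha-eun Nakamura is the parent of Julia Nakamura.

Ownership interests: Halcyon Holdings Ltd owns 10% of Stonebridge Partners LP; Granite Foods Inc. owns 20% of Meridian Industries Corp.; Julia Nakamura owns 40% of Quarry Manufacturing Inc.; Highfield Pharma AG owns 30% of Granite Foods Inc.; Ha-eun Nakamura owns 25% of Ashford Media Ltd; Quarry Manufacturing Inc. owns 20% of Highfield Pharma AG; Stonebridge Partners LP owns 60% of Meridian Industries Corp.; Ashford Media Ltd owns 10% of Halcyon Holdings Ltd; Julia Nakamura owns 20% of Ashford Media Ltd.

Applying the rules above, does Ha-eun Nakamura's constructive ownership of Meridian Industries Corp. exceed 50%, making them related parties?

By parent–child attribution (R2), Ha-eun Nakamura is treated as also owning Julia Nakamura's interest in Ashford Media Ltd, giving 25% + 20% = 45%.
By parent–child attribution (R2), Ha-eun Nakamura is treated as owning Julia Nakamura's 40% interest in Quarry Manufacturing Inc.
Chain via Ashford Media Ltd → Halcyon Holdings Ltd → Stonebridge Partners LP (R1): 45% × 10% × 10% × 60% = 0.27% of Meridian Industries Corp.
Chain via Quarry Manufacturing Inc. → Highfield Pharma AG → Granite Foods Inc. (R1): 40% × 20% × 30% × 20% = 0.48% of Meridian Industries Corp.
Aggregating (R3): 0.27% + 0.48% = 0.75%.
0.75% does not exceed the 50% threshold, so Ha-eun is not a related party to Meridian Industries Corp.

No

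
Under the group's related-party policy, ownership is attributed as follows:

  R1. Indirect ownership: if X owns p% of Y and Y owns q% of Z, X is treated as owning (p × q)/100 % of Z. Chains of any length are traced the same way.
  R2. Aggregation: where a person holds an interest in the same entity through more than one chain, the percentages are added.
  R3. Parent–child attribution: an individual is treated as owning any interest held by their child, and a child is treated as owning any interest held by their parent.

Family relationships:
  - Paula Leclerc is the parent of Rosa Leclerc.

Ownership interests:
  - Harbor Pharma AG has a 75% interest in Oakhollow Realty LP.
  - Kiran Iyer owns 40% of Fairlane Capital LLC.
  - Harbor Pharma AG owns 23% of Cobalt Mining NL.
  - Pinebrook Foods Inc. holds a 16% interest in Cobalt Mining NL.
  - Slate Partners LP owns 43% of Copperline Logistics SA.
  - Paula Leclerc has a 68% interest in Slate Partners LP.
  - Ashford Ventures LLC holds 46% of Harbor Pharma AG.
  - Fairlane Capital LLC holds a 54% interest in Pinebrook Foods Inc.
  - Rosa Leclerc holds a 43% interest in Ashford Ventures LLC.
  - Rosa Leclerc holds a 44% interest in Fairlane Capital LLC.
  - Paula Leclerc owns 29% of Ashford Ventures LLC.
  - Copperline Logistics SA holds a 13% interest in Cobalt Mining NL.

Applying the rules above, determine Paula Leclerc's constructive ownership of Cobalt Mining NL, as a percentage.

By parent–child attribution (R3), Paula Leclerc is treated as also owning Rosa Leclerc's interest in Ashford Ventures LLC, giving 29% + 43% = 72%.
By parent–child attribution (R3), Paula Leclerc is treated as owning Rosa Leclerc's 44% interest in Fairlane Capital LLC.
Chain via Ashford Ventures LLC → Harbor Pharma AG (R1): 72% × 46% × 23% = 7.6176% of Cobalt Mining NL.
Chain via Slate Partners LP → Copperline Logistics SA (R1): 68% × 43% × 13% = 3.8012% of Cobalt Mining NL.
Chain via Fairlane Capital LLC → Pinebrook Foods Inc. (R1): 44% × 54% × 16% = 3.8016% of Cobalt Mining NL.
Aggregating (R2): 7.6176% + 3.8012% + 3.8016% = 15.2204%.

15.2204%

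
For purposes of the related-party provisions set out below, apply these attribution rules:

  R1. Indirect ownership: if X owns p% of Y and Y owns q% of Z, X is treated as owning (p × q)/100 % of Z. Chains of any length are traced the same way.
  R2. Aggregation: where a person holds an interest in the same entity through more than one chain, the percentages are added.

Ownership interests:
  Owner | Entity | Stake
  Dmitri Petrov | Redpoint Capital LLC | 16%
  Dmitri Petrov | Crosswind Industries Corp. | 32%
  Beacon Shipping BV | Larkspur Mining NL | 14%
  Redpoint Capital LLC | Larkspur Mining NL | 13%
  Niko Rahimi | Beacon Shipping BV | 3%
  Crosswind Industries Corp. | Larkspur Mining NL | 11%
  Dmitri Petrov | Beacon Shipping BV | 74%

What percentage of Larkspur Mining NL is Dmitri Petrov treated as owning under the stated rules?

Chain via Redpoint Capital LLC (R1): 16% × 13% = 2.08% of Larkspur Mining NL.
Chain via Crosswind Industries Corp. (R1): 32% × 11% = 3.52% of Larkspur Mining NL.
Chain via Beacon Shipping BV (R1): 74% × 14% = 10.36% of Larkspur Mining NL.
Aggregating (R2): 2.08% + 3.52% + 10.36% = 15.96%.

15.96%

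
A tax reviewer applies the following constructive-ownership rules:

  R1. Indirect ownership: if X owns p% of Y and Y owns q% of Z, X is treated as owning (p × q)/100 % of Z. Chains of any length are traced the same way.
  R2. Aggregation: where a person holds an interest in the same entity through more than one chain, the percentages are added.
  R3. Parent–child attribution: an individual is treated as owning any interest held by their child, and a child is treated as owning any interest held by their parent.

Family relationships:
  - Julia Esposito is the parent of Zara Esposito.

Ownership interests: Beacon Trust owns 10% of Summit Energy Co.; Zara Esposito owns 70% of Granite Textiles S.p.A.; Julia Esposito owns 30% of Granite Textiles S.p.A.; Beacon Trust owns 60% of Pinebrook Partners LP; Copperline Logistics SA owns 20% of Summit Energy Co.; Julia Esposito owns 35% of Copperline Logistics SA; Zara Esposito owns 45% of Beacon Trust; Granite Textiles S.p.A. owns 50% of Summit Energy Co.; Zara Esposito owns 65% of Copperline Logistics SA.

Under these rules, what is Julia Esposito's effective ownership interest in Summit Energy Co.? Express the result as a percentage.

74.5%

By parent–child attribution (R3), Julia Esposito is treated as also owning Zara Esposito's interest in Copperline Logistics SA, giving 35% + 65% = 100%.
By parent–child attribution (R3), Julia Esposito is treated as also owning Zara Esposito's interest in Granite Textiles S.p.A, giving 30% + 70% = 100%.
By parent–child attribution (R3), Julia Esposito is treated as owning Zara Esposito's 45% interest in Beacon Trust.
Chain via Copperline Logistics SA (R1): 100% × 20% = 20% of Summit Energy Co.
Chain via Granite Textiles S.p.A. (R1): 100% × 50% = 50% of Summit Energy Co.
Chain via Beacon Trust (R1): 45% × 10% = 4.5% of Summit Energy Co.
Aggregating (R2): 20% + 50% + 4.5% = 74.5%.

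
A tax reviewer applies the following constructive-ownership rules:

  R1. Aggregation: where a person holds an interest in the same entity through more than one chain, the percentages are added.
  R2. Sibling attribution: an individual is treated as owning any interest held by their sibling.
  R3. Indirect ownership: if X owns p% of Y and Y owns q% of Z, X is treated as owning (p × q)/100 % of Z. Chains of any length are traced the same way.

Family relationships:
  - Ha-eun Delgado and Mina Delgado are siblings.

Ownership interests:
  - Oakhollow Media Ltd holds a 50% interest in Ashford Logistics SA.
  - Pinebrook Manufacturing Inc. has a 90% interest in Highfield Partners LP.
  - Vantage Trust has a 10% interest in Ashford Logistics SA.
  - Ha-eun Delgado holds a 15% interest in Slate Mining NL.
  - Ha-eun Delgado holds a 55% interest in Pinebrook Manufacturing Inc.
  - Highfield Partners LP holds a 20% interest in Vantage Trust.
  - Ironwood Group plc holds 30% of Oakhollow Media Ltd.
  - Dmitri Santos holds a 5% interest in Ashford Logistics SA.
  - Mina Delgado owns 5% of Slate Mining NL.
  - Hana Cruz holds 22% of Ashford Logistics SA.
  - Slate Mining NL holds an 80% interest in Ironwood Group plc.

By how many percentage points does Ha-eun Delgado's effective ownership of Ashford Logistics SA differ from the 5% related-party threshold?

By sibling attribution (R2), Ha-eun Delgado is treated as also owning Mina Delgado's interest in Slate Mining NL, giving 15% + 5% = 20%.
Chain via Pinebrook Manufacturing Inc. → Highfield Partners LP → Vantage Trust (R3): 55% × 90% × 20% × 10% = 0.99% of Ashford Logistics SA.
Chain via Slate Mining NL → Ironwood Group plc → Oakhollow Media Ltd (R3): 20% × 80% × 30% × 50% = 2.4% of Ashford Logistics SA.
Aggregating (R1): 0.99% + 2.4% = 3.39%.
3.39% falls short of the 5% threshold by 1.61 percentage points.

1.61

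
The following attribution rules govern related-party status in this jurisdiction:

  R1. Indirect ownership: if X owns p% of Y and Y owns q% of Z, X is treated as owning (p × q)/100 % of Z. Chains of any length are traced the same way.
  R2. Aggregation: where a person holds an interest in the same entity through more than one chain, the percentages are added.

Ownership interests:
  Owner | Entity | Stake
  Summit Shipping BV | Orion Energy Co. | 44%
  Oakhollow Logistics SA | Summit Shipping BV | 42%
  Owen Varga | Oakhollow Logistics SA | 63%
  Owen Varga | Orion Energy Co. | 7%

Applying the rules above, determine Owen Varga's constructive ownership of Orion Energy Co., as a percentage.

Chain via Oakhollow Logistics SA → Summit Shipping BV (R1): 63% × 42% × 44% = 11.6424% of Orion Energy Co.
Direct interest in Orion Energy Co: 7%.
Aggregating (R2): 11.6424% + 7% = 18.6424%.

18.6424%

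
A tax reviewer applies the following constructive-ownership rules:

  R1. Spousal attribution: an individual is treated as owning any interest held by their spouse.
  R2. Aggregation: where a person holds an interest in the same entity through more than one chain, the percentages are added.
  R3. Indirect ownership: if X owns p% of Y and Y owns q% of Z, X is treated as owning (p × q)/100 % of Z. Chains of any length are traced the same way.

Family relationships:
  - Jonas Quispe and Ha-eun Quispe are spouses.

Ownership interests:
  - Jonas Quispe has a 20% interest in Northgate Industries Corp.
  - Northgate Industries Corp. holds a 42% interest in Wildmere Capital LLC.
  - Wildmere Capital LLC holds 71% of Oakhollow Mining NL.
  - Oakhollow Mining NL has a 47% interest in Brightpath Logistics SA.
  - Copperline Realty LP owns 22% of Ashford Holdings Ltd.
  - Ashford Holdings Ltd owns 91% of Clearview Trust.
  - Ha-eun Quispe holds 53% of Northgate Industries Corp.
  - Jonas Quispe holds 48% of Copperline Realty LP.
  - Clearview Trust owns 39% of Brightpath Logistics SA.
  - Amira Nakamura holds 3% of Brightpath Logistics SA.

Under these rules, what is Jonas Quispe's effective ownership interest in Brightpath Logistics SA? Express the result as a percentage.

13.978986%

By spousal attribution (R1), Jonas Quispe is treated as also owning Ha-eun Quispe's interest in Northgate Industries Corp, giving 20% + 53% = 73%.
Chain via Northgate Industries Corp. → Wildmere Capital LLC → Oakhollow Mining NL (R3): 73% × 42% × 71% × 47% = 10.231242% of Brightpath Logistics SA.
Chain via Copperline Realty LP → Ashford Holdings Ltd → Clearview Trust (R3): 48% × 22% × 91% × 39% = 3.747744% of Brightpath Logistics SA.
Aggregating (R2): 10.231242% + 3.747744% = 13.978986%.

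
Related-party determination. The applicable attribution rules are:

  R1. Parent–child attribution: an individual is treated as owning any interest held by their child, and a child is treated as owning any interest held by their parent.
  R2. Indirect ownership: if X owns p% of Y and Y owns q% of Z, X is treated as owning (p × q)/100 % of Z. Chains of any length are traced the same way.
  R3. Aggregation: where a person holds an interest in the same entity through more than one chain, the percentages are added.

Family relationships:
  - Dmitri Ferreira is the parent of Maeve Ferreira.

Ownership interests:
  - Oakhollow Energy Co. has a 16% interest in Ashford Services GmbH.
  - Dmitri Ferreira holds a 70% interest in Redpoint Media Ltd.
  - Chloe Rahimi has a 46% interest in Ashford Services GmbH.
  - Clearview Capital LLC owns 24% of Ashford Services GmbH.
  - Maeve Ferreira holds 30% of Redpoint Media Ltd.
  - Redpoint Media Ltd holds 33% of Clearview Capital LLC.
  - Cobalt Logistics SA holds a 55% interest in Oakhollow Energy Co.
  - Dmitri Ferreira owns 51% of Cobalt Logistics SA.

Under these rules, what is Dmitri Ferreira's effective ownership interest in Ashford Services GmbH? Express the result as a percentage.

12.408%

By parent–child attribution (R1), Dmitri Ferreira is treated as also owning Maeve Ferreira's interest in Redpoint Media Ltd, giving 70% + 30% = 100%.
Chain via Cobalt Logistics SA → Oakhollow Energy Co. (R2): 51% × 55% × 16% = 4.488% of Ashford Services GmbH.
Chain via Redpoint Media Ltd → Clearview Capital LLC (R2): 100% × 33% × 24% = 7.92% of Ashford Services GmbH.
Aggregating (R3): 4.488% + 7.92% = 12.408%.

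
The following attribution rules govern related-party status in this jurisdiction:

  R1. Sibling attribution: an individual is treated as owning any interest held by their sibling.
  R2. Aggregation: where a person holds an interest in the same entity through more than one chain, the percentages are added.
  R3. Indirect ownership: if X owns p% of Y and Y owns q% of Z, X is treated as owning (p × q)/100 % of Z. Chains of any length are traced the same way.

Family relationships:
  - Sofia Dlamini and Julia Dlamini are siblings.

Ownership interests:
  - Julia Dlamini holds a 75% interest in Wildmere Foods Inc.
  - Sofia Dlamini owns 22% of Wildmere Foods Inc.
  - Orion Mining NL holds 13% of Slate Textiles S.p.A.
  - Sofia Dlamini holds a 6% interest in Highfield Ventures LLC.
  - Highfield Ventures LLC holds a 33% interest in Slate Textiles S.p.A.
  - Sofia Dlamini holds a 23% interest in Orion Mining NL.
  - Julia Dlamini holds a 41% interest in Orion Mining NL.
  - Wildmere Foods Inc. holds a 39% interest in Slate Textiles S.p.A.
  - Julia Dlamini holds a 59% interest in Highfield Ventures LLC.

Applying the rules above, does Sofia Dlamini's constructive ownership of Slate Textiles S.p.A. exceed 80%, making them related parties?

By sibling attribution (R1), Sofia Dlamini is treated as also owning Julia Dlamini's interest in Wildmere Foods Inc, giving 22% + 75% = 97%.
By sibling attribution (R1), Sofia Dlamini is treated as also owning Julia Dlamini's interest in Orion Mining NL, giving 23% + 41% = 64%.
By sibling attribution (R1), Sofia Dlamini is treated as also owning Julia Dlamini's interest in Highfield Ventures LLC, giving 6% + 59% = 65%.
Chain via Wildmere Foods Inc. (R3): 97% × 39% = 37.83% of Slate Textiles S.p.A.
Chain via Orion Mining NL (R3): 64% × 13% = 8.32% of Slate Textiles S.p.A.
Chain via Highfield Ventures LLC (R3): 65% × 33% = 21.45% of Slate Textiles S.p.A.
Aggregating (R2): 37.83% + 8.32% + 21.45% = 67.6%.
67.6% does not exceed the 80% threshold, so Sofia is not a related party to Slate Textiles S.p.A.

No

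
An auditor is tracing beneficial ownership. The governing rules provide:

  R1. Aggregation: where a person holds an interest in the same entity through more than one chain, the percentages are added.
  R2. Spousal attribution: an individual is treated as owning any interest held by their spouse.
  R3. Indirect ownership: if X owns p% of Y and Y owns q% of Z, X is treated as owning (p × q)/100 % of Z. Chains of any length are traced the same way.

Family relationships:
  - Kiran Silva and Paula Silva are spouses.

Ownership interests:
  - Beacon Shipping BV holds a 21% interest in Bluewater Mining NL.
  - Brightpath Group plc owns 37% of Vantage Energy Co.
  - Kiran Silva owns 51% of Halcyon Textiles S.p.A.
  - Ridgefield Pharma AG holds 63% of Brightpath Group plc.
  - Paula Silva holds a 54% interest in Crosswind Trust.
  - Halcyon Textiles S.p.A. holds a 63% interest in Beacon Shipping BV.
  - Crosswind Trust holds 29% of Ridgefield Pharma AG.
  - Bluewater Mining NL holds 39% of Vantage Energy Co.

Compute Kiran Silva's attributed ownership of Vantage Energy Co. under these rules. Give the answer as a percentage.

6.281793%

By spousal attribution (R2), Kiran Silva is treated as owning Paula Silva's 54% interest in Crosswind Trust.
Chain via Halcyon Textiles S.p.A. → Beacon Shipping BV → Bluewater Mining NL (R3): 51% × 63% × 21% × 39% = 2.631447% of Vantage Energy Co.
Chain via Crosswind Trust → Ridgefield Pharma AG → Brightpath Group plc (R3): 54% × 29% × 63% × 37% = 3.650346% of Vantage Energy Co.
Aggregating (R1): 2.631447% + 3.650346% = 6.281793%.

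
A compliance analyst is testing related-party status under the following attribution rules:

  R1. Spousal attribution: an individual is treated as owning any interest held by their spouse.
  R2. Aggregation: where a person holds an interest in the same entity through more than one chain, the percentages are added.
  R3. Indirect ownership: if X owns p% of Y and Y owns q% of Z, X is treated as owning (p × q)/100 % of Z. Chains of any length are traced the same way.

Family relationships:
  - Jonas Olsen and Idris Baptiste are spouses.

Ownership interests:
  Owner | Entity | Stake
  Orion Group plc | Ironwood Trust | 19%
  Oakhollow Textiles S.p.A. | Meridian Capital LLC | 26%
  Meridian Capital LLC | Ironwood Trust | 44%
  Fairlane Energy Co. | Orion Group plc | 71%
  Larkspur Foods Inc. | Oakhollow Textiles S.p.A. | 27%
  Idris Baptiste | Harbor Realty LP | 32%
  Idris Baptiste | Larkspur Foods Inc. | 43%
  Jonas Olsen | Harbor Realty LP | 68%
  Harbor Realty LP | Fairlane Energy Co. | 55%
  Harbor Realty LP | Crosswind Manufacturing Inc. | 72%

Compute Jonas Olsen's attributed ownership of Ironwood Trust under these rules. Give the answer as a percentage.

8.747684%

By spousal attribution (R1), Jonas Olsen is treated as also owning Idris Baptiste's interest in Harbor Realty LP, giving 68% + 32% = 100%.
By spousal attribution (R1), Jonas Olsen is treated as owning Idris Baptiste's 43% interest in Larkspur Foods Inc.
Chain via Harbor Realty LP → Fairlane Energy Co. → Orion Group plc (R3): 100% × 55% × 71% × 19% = 7.4195% of Ironwood Trust.
Chain via Larkspur Foods Inc. → Oakhollow Textiles S.p.A. → Meridian Capital LLC (R3): 43% × 27% × 26% × 44% = 1.328184% of Ironwood Trust.
Aggregating (R2): 7.4195% + 1.328184% = 8.747684%.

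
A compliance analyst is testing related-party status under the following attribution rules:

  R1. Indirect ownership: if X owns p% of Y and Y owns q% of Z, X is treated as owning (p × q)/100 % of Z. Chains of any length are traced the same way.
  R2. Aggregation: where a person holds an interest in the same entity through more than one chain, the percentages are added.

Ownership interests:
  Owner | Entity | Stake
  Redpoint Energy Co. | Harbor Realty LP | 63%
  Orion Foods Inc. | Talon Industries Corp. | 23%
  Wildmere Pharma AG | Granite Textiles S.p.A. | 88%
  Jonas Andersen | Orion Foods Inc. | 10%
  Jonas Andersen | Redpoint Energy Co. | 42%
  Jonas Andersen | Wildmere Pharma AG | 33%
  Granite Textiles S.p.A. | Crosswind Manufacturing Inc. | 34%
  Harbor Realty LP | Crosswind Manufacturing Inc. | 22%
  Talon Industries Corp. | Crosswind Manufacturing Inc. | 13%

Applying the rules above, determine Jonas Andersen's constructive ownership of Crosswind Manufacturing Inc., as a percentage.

15.9938%

Chain via Orion Foods Inc. → Talon Industries Corp. (R1): 10% × 23% × 13% = 0.299% of Crosswind Manufacturing Inc.
Chain via Redpoint Energy Co. → Harbor Realty LP (R1): 42% × 63% × 22% = 5.8212% of Crosswind Manufacturing Inc.
Chain via Wildmere Pharma AG → Granite Textiles S.p.A. (R1): 33% × 88% × 34% = 9.8736% of Crosswind Manufacturing Inc.
Aggregating (R2): 0.299% + 5.8212% + 9.8736% = 15.9938%.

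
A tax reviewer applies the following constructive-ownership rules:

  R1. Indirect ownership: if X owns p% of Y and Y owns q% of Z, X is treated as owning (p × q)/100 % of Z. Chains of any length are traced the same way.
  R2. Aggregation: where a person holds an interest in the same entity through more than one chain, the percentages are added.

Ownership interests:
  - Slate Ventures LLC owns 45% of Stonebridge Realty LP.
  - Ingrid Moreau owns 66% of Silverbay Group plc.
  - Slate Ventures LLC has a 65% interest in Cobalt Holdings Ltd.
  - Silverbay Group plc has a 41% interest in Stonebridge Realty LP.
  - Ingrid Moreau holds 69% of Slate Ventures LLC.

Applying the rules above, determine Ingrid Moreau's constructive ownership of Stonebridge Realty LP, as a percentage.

Chain via Silverbay Group plc (R1): 66% × 41% = 27.06% of Stonebridge Realty LP.
Chain via Slate Ventures LLC (R1): 69% × 45% = 31.05% of Stonebridge Realty LP.
Aggregating (R2): 27.06% + 31.05% = 58.11%.

58.11%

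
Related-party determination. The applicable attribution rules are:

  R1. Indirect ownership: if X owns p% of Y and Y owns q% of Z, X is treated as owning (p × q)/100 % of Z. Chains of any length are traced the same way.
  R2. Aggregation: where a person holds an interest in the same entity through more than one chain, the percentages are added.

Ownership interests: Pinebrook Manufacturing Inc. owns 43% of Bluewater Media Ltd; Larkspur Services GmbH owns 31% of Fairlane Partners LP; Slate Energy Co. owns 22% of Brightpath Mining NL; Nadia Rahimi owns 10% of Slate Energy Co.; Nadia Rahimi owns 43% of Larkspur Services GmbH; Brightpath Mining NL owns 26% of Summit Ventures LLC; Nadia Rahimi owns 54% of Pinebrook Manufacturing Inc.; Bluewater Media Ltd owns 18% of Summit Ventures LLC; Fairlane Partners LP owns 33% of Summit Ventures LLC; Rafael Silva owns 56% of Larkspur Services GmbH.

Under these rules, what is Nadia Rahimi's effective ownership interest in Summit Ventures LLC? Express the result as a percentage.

9.1505%

Chain via Larkspur Services GmbH → Fairlane Partners LP (R1): 43% × 31% × 33% = 4.3989% of Summit Ventures LLC.
Chain via Slate Energy Co. → Brightpath Mining NL (R1): 10% × 22% × 26% = 0.572% of Summit Ventures LLC.
Chain via Pinebrook Manufacturing Inc. → Bluewater Media Ltd (R1): 54% × 43% × 18% = 4.1796% of Summit Ventures LLC.
Aggregating (R2): 4.3989% + 0.572% + 4.1796% = 9.1505%.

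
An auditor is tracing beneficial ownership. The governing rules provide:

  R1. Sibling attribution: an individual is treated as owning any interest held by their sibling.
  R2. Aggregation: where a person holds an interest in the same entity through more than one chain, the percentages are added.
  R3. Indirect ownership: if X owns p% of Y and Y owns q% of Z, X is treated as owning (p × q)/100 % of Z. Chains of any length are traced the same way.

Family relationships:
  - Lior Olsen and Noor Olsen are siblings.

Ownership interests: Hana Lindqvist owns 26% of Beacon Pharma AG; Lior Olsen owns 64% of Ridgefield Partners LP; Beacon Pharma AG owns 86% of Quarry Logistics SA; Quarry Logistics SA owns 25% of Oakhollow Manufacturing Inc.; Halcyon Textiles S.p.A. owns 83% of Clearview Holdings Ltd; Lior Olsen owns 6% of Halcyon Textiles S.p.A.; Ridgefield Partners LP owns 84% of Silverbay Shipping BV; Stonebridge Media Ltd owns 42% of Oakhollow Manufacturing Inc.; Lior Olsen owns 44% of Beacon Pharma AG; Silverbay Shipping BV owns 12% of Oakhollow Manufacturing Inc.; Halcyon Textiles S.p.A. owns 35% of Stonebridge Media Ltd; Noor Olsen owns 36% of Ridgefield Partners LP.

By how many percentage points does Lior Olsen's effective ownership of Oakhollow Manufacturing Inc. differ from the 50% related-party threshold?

29.578

By sibling attribution (R1), Lior Olsen is treated as also owning Noor Olsen's interest in Ridgefield Partners LP, giving 64% + 36% = 100%.
Chain via Halcyon Textiles S.p.A. → Stonebridge Media Ltd (R3): 6% × 35% × 42% = 0.882% of Oakhollow Manufacturing Inc.
Chain via Ridgefield Partners LP → Silverbay Shipping BV (R3): 100% × 84% × 12% = 10.08% of Oakhollow Manufacturing Inc.
Chain via Beacon Pharma AG → Quarry Logistics SA (R3): 44% × 86% × 25% = 9.46% of Oakhollow Manufacturing Inc.
Aggregating (R2): 0.882% + 10.08% + 9.46% = 20.422%.
20.422% falls short of the 50% threshold by 29.578 percentage points.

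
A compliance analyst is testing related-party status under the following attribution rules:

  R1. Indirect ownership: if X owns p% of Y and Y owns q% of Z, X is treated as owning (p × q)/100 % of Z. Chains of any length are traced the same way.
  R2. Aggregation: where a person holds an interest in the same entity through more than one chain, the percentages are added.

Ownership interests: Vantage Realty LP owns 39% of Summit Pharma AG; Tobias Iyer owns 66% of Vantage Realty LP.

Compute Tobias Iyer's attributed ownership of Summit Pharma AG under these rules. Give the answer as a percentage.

Chain via Vantage Realty LP (R1): 66% × 39% = 25.74% of Summit Pharma AG.

25.74%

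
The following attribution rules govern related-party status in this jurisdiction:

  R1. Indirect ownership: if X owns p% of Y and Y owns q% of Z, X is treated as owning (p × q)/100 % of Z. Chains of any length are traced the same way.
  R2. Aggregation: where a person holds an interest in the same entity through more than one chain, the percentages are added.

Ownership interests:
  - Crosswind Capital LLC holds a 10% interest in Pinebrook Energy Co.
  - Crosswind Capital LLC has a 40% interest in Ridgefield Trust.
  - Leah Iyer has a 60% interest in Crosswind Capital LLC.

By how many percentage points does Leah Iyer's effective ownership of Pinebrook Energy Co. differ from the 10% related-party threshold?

Chain via Crosswind Capital LLC (R1): 60% × 10% = 6% of Pinebrook Energy Co.
6% falls short of the 10% threshold by 4 percentage points.

4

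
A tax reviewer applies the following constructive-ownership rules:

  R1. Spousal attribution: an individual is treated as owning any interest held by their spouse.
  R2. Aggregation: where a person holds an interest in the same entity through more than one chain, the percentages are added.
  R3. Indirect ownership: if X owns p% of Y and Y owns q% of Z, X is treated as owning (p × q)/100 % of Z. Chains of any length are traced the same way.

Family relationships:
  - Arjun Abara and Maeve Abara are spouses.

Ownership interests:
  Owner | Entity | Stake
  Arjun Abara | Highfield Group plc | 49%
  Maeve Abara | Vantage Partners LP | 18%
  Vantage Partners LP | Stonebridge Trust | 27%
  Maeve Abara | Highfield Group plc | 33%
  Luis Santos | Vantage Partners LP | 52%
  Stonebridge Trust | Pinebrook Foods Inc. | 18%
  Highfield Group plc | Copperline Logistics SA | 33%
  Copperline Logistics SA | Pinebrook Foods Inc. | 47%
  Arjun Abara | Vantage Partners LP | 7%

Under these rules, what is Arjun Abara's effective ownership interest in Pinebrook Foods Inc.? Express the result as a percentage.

By spousal attribution (R1), Arjun Abara is treated as also owning Maeve Abara's interest in Vantage Partners LP, giving 7% + 18% = 25%.
By spousal attribution (R1), Arjun Abara is treated as also owning Maeve Abara's interest in Highfield Group plc, giving 49% + 33% = 82%.
Chain via Vantage Partners LP → Stonebridge Trust (R3): 25% × 27% × 18% = 1.215% of Pinebrook Foods Inc.
Chain via Highfield Group plc → Copperline Logistics SA (R3): 82% × 33% × 47% = 12.7182% of Pinebrook Foods Inc.
Aggregating (R2): 1.215% + 12.7182% = 13.9332%.

13.9332%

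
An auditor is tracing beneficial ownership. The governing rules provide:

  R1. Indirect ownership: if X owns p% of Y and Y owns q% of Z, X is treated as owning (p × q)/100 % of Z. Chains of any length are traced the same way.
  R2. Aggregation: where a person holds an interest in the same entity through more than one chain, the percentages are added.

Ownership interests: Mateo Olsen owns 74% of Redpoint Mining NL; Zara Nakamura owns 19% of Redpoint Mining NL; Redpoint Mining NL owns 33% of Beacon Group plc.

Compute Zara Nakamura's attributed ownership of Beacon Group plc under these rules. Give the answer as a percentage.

Chain via Redpoint Mining NL (R1): 19% × 33% = 6.27% of Beacon Group plc.

6.27%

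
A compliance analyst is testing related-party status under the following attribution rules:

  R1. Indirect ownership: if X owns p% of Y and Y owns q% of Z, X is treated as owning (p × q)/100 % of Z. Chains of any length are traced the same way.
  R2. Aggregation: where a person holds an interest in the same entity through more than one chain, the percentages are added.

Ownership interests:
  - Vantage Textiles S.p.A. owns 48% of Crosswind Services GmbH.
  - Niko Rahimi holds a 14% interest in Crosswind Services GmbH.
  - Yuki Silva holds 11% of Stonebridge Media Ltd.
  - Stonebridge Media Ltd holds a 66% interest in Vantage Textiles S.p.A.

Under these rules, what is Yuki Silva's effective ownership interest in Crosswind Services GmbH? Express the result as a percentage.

3.4848%

Chain via Stonebridge Media Ltd → Vantage Textiles S.p.A. (R1): 11% × 66% × 48% = 3.4848% of Crosswind Services GmbH.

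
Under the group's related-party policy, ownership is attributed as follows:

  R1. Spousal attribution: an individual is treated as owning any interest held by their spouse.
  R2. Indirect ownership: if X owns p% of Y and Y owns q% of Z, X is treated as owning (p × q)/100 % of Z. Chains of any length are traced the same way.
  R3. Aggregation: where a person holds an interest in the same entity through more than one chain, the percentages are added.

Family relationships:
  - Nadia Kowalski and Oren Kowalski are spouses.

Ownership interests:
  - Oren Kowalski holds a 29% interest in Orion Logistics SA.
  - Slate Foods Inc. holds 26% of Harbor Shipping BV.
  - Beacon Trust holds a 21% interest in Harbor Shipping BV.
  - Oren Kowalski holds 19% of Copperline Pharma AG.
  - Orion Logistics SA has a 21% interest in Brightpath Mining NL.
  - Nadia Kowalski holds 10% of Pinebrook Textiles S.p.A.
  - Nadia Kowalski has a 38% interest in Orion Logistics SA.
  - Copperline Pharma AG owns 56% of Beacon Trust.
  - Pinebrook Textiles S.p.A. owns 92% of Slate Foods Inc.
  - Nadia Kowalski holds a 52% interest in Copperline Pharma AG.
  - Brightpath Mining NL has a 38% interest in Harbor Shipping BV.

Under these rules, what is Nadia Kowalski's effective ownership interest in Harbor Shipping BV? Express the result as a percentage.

By spousal attribution (R1), Nadia Kowalski is treated as also owning Oren Kowalski's interest in Copperline Pharma AG, giving 52% + 19% = 71%.
By spousal attribution (R1), Nadia Kowalski is treated as also owning Oren Kowalski's interest in Orion Logistics SA, giving 38% + 29% = 67%.
Chain via Copperline Pharma AG → Beacon Trust (R2): 71% × 56% × 21% = 8.3496% of Harbor Shipping BV.
Chain via Orion Logistics SA → Brightpath Mining NL (R2): 67% × 21% × 38% = 5.3466% of Harbor Shipping BV.
Chain via Pinebrook Textiles S.p.A. → Slate Foods Inc. (R2): 10% × 92% × 26% = 2.392% of Harbor Shipping BV.
Aggregating (R3): 8.3496% + 5.3466% + 2.392% = 16.0882%.

16.0882%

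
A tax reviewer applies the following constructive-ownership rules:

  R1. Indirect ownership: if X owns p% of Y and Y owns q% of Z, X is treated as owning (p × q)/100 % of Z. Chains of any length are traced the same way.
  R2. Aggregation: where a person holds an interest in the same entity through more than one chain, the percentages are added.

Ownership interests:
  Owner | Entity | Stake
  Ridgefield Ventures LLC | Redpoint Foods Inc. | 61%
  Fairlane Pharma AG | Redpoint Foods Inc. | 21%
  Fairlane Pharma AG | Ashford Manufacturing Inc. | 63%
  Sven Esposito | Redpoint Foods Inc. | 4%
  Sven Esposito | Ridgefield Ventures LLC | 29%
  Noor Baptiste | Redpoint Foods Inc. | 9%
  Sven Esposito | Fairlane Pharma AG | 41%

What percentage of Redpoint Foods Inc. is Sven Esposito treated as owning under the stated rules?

30.3%

Chain via Fairlane Pharma AG (R1): 41% × 21% = 8.61% of Redpoint Foods Inc.
Chain via Ridgefield Ventures LLC (R1): 29% × 61% = 17.69% of Redpoint Foods Inc.
Direct interest in Redpoint Foods Inc: 4%.
Aggregating (R2): 8.61% + 17.69% + 4% = 30.3%.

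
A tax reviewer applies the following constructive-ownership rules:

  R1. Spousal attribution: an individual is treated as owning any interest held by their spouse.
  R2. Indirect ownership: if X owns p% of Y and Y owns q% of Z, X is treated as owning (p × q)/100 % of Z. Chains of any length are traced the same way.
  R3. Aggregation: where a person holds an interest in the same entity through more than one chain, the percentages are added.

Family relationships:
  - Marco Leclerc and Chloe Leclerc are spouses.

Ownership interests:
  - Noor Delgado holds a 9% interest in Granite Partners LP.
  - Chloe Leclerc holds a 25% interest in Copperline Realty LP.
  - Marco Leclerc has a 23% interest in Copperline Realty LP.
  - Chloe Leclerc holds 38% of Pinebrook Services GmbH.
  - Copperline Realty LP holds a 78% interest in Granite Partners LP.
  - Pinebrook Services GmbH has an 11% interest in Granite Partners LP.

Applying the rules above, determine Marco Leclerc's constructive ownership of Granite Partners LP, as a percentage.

41.62%

By spousal attribution (R1), Marco Leclerc is treated as also owning Chloe Leclerc's interest in Copperline Realty LP, giving 23% + 25% = 48%.
By spousal attribution (R1), Marco Leclerc is treated as owning Chloe Leclerc's 38% interest in Pinebrook Services GmbH.
Chain via Copperline Realty LP (R2): 48% × 78% = 37.44% of Granite Partners LP.
Chain via Pinebrook Services GmbH (R2): 38% × 11% = 4.18% of Granite Partners LP.
Aggregating (R3): 37.44% + 4.18% = 41.62%.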